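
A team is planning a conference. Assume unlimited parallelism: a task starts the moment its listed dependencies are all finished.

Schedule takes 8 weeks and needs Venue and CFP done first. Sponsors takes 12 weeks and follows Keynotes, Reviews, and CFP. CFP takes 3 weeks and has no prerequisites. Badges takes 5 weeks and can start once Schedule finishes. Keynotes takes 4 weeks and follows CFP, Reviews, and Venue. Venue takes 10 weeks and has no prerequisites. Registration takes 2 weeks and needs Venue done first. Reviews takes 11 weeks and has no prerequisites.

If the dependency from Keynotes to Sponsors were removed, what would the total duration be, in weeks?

With the dependency in place, Reviews→Keynotes→Sponsors = 11+4+12 = 27 sets the finish at 27 weeks.
Without Keynotes→Sponsors, Sponsors's earliest start moves from 15 to 11.
The longest chain is now Venue→Schedule→Badges = 10+8+5 = 23, so the schedule takes 23 weeks.

23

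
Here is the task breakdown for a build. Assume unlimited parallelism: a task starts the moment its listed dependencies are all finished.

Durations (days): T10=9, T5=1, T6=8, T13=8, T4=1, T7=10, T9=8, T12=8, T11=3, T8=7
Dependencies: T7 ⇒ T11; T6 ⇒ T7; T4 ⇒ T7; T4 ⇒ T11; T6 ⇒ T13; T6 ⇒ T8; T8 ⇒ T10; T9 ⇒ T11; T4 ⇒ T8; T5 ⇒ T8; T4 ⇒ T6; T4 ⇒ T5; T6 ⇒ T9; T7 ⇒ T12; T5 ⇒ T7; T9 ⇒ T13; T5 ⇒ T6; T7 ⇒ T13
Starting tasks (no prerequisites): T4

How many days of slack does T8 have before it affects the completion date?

The longest chain is T4→T5→T6→T7→T12 = 1+1+8+10+8 = 28; overall finish 28 days.
The longest chain containing T8 totals 26 days.
Slack of T8 = 12 − 10 = 2 days.

2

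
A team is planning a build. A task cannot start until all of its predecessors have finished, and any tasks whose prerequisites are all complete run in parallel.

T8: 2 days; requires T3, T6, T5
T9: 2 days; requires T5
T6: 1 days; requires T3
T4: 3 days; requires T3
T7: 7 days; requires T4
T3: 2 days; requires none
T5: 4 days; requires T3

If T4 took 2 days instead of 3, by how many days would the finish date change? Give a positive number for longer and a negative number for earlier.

-1

As given, the longest chain is T3→T4→T7 = 2+3+7 = 12, so the finish is 12 days.
T4 is on the critical path; changing it to 2 makes that path 11 days.
No other chain overtakes it, so the finish is 11 days.
Change in finish: 11 − 12 = -1 days.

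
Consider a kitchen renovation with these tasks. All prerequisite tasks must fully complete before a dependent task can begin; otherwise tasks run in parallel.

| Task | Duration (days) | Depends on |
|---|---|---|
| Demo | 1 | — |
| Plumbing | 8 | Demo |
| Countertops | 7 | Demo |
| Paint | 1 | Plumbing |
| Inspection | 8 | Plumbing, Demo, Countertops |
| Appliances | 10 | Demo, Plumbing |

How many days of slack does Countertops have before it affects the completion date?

3

Demo→Plumbing→Appliances = 1+8+10 = 19 sets the makespan at 19 days.
Countertops finishes as early as 8 and must finish by 11.
So Countertops can slip 11 − 8 = 3 days.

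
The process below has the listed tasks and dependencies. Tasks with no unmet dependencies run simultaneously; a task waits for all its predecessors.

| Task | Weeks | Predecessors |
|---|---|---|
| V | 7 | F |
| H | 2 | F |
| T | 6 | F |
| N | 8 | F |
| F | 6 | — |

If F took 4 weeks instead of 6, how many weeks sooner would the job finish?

Critical path before the change: F→N = 6+8 = 14 giving 14 weeks.
Since F is critical, the -2 change carries straight to that chain (now 12 weeks).
The critical path is still F→N; finish is now 12 weeks.
Change in finish: 12 − 14 = -2 weeks.

2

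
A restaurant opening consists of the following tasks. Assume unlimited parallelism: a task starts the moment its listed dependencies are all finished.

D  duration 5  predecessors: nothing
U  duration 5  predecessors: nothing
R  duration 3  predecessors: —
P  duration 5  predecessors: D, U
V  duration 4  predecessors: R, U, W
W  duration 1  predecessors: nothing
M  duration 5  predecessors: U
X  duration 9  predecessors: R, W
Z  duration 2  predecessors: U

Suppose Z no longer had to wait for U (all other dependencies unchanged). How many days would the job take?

Before: longest chain R→X = 3+9 = 12, finish 12.
Without U→Z, Z's earliest start moves from 5 to 0.
New critical path: R→X = 3+9 = 12 ⇒ 12 days.

12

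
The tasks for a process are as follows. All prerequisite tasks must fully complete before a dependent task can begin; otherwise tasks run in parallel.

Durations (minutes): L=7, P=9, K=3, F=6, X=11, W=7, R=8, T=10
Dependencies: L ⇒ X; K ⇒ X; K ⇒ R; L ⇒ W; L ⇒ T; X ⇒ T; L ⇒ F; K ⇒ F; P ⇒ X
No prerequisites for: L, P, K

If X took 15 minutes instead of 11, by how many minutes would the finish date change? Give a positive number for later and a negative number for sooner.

Actual critical path: P→X→T = 9+11+10 = 30 ⇒ 30 minutes.
X is on the critical path; changing it to 15 makes that path 34 minutes.
That remains the longest chain; total 34 minutes.
Change in finish: 34 − 30 = +4 minutes.

4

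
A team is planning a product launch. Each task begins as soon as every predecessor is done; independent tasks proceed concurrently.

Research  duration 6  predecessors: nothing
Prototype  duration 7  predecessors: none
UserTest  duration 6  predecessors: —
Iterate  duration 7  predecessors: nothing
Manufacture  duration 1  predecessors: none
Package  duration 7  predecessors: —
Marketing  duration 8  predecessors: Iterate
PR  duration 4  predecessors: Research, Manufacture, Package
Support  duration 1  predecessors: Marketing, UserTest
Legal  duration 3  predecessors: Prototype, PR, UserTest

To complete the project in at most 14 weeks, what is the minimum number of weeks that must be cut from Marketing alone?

2

Current finish: 16 weeks; target: 14.
Marketing is on every critical path, so each week cut from Marketing cuts the finish by one (this holds down to a finish of 14).
Need 16 − 14 = 2 weeks off Marketing → Marketing becomes 6 weeks, finish becomes 14.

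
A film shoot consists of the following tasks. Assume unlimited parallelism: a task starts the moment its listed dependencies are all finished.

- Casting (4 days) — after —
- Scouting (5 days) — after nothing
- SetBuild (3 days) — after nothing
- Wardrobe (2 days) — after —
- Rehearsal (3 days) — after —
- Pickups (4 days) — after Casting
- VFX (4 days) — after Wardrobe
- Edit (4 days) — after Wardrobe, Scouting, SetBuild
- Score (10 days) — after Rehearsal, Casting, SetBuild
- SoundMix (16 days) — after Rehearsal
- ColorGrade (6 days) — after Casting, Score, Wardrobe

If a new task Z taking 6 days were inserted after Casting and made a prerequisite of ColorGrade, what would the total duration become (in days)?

Originally the project takes 20 days.
With Z inserted, ColorGrade now waits for max(Casting, Score, Wardrobe, Z).
New critical path: Casting→Score→ColorGrade = 4+10+6 = 20 ⇒ 20 days.

20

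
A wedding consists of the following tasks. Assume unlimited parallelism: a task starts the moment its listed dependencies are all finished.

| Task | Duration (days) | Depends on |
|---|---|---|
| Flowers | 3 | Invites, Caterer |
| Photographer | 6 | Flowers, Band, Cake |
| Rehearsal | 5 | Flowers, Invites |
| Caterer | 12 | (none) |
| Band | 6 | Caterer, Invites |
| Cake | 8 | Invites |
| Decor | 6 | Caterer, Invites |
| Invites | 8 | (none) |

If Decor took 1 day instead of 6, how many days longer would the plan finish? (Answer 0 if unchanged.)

0

The binding path is Caterer→Band→Photographer = 12+6+6 = 24; finish at 24 days.
Decor is off the critical path — its longest chain is 18 days, giving 6 of slack.
No other chain overtakes it, so the finish is 24 days.
Change in finish: 24 − 24 = +0 days.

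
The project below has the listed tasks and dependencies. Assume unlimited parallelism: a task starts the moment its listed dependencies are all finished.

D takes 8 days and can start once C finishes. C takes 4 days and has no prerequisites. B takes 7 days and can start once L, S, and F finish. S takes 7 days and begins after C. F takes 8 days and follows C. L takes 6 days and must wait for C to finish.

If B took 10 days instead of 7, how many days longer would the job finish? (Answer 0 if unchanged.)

The binding path is C→F→B = 4+8+7 = 19; finish at 19 days.
B lies on that path, so at 10 days the path becomes 22 days.
That remains the longest chain; total 22 days.
Change in finish: 22 − 19 = +3 days.

3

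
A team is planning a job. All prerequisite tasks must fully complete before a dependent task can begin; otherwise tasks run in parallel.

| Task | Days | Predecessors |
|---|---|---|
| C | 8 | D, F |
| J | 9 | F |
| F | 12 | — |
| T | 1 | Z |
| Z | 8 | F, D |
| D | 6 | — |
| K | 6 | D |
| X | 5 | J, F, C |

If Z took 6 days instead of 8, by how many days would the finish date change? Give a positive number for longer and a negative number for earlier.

Baseline: F→J→X = 12+9+5 = 26 → 26 days.
Z has 5 days of float (longest path through it is 21).
That remains the longest chain; total 26 days.
Change in finish: 26 − 26 = +0 days.

0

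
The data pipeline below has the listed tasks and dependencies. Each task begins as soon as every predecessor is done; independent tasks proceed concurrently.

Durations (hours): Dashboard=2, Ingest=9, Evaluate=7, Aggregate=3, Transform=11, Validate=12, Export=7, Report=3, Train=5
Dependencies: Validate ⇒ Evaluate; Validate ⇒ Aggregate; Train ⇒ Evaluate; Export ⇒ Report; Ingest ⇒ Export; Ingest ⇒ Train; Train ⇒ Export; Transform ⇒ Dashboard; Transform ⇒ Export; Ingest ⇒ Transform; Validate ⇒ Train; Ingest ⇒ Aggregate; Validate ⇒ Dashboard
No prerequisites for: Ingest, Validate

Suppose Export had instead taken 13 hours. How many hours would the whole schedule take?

As given, the longest chain is Ingest→Transform→Export→Report = 9+11+7+3 = 30, so the finish is 30 hours.
Export is on the critical path; changing it to 13 makes that path 36 hours.
No other chain overtakes it, so the finish is 36 hours.

36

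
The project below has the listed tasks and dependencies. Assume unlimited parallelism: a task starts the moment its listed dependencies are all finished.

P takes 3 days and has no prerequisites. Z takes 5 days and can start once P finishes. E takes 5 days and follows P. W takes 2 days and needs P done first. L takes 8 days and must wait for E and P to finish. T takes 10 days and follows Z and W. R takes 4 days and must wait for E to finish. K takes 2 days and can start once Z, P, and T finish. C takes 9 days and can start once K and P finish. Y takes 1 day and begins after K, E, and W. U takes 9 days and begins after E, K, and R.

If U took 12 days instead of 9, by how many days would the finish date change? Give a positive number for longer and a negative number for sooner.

3

Critical path before the change: P→Z→T→K→U = 3+5+10+2+9 = 29 giving 29 days.
U is on the critical path; changing it to 12 makes that path 32 days.
No other chain overtakes it, so the finish is 32 days.
Change in finish: 32 − 29 = +3 days.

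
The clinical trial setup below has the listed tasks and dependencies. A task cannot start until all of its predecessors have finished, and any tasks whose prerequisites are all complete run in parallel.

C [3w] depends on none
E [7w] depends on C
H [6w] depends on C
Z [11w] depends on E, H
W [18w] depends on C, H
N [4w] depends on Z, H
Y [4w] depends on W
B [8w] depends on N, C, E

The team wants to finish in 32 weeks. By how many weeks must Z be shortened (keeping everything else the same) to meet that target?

Current finish: 33 weeks; target: 32.
Z is on every critical path, so each week cut from Z cuts the finish by one (this holds down to a finish of 31).
Need 33 − 32 = 1 week off Z → Z becomes 10 weeks, finish becomes 32.

1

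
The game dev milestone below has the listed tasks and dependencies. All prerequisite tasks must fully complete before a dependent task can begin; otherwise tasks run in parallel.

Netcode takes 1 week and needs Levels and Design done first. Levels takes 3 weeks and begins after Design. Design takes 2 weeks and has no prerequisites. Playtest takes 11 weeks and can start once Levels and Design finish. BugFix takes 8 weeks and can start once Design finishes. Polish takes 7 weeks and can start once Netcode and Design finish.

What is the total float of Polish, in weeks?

3

Critical path: Design→Levels→Playtest = 2+3+11 = 16, so the finish is 16 weeks.
Polish finishes as early as 13 and must finish by 16.
So Polish can slip 16 − 13 = 3 weeks.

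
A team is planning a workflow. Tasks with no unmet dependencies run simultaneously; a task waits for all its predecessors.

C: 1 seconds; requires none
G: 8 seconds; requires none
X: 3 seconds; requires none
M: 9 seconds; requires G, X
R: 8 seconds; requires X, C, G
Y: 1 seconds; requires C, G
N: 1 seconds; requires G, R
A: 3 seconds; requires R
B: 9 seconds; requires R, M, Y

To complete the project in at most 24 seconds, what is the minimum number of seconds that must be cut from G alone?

Current finish: 26 seconds; target: 24.
G is on every critical path, so each second cut from G cuts the finish by one (this holds down to a finish of 21).
Need 26 − 24 = 2 seconds off G → G becomes 6 seconds, finish becomes 24.

2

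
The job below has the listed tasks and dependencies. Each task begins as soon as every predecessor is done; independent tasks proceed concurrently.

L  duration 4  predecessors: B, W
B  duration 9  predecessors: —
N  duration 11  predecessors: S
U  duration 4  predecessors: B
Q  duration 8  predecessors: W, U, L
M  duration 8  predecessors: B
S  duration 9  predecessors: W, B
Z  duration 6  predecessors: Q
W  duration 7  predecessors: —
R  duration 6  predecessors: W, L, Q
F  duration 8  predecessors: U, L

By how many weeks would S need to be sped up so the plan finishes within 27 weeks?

2

Current finish: 29 weeks; target: 27.
S is on every critical path, so each week cut from S cuts the finish by one (this holds down to a finish of 27).
Need 29 − 27 = 2 weeks off S → S becomes 7 weeks, finish becomes 27.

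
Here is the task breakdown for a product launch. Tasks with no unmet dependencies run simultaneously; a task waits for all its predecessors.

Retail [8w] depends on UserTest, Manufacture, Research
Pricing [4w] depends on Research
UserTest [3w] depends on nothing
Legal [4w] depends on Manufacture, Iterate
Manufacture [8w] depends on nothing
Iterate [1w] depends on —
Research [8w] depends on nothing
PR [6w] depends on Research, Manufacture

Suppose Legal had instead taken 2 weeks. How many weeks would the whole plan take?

16

Critical path before the change: Research→Retail = 8+8 = 16 giving 16 weeks.
The longest path through Legal is only 12 weeks, so Legal has float 4.
The critical path is still Research→Retail; finish is now 16 weeks.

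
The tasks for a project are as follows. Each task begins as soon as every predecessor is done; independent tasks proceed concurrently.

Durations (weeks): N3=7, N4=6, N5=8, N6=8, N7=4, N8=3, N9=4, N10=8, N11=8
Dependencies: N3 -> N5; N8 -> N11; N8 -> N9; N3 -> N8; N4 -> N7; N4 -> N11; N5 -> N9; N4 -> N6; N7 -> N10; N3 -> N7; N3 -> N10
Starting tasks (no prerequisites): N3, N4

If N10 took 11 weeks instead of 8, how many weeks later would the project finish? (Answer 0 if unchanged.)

Actual critical path: N3→N7→N10 = 7+4+8 = 19 ⇒ 19 weeks.
N10 is on the critical path; changing it to 11 makes that path 22 weeks.
The critical path is still N3→N7→N10; finish is now 22 weeks.
Change in finish: 22 − 19 = +3 weeks.

3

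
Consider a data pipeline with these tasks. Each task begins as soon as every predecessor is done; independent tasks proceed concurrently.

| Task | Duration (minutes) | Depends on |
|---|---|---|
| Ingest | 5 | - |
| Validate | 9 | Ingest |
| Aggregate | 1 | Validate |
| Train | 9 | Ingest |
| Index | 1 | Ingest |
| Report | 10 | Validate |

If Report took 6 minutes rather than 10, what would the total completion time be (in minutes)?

20

As given, the longest chain is Ingest→Validate→Report = 5+9+10 = 24, so the finish is 24 minutes.
Report is on the critical path; changing it to 6 makes that path 20 minutes.
The critical path is still Ingest→Validate→Report; finish is now 20 minutes.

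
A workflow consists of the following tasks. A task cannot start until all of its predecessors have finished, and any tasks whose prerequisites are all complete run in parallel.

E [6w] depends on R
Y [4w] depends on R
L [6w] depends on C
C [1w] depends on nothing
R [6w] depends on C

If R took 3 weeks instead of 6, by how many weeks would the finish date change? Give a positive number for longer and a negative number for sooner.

-3

Critical path before the change: C→R→E = 1+6+6 = 13 giving 13 weeks.
R lies on that path, so at 3 weeks the path becomes 10 weeks.
No other chain overtakes it, so the finish is 10 weeks.
Change in finish: 10 − 13 = -3 weeks.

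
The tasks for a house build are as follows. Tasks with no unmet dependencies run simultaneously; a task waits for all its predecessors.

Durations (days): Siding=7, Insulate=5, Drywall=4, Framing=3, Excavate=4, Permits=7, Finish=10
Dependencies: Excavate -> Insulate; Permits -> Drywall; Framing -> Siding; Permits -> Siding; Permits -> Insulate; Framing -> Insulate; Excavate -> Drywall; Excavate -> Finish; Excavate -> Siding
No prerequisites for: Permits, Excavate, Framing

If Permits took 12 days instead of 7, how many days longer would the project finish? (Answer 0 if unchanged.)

Baseline: Permits→Siding = 7+7 = 14 → 14 days.
Permits is on the critical path; changing it to 12 makes that path 19 days.
That remains the longest chain; total 19 days.
Change in finish: 19 − 14 = +5 days.

5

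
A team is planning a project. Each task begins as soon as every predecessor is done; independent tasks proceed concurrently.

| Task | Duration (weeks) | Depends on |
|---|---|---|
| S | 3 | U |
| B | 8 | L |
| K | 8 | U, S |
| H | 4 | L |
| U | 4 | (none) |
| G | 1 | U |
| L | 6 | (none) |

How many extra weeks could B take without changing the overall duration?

1

Critical path: U→S→K = 4+3+8 = 15, so the finish is 15 weeks.
The longest chain containing B totals 14 weeks.
Slack of B = 7 − 6 = 1 week.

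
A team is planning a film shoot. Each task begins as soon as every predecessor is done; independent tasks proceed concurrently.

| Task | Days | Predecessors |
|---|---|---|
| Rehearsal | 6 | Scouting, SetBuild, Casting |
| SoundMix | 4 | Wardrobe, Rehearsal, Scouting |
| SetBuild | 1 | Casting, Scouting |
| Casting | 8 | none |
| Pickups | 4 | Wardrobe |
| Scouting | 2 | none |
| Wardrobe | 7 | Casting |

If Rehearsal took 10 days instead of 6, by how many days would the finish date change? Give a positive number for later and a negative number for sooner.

4

Baseline: Casting→SetBuild→Rehearsal→SoundMix = 8+1+6+4 = 19 → 19 days.
Rehearsal lies on that path, so at 10 days the path becomes 23 days.
The critical path is still Casting→SetBuild→Rehearsal→SoundMix; finish is now 23 days.
Change in finish: 23 − 19 = +4 days.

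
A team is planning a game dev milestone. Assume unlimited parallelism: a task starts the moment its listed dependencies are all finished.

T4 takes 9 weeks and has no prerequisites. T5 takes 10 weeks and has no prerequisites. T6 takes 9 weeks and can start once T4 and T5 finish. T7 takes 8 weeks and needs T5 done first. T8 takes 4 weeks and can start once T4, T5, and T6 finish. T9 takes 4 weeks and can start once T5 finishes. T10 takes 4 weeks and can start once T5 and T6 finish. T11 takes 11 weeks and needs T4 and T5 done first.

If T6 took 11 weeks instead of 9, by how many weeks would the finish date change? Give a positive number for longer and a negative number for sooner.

2

Actual critical path: T5→T6→T8 = 10+9+4 = 23 ⇒ 23 weeks.
Since T6 is critical, the +2 change carries straight to that chain (now 25 weeks).
No other chain overtakes it, so the finish is 25 weeks.
Change in finish: 25 − 23 = +2 weeks.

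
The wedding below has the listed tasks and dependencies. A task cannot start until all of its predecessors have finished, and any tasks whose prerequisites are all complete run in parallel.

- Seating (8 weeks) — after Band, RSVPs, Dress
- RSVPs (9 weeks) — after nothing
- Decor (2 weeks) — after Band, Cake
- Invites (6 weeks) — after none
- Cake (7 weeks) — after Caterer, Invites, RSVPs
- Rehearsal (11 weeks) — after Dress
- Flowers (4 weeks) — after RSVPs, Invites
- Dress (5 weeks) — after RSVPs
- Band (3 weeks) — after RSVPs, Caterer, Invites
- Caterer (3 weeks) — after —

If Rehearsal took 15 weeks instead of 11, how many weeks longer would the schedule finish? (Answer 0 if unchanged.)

4

Baseline: RSVPs→Dress→Rehearsal = 9+5+11 = 25 → 25 weeks.
Rehearsal is on the critical path; changing it to 15 makes that path 29 weeks.
The critical path is still RSVPs→Dress→Rehearsal; finish is now 29 weeks.
Change in finish: 29 − 25 = +4 weeks.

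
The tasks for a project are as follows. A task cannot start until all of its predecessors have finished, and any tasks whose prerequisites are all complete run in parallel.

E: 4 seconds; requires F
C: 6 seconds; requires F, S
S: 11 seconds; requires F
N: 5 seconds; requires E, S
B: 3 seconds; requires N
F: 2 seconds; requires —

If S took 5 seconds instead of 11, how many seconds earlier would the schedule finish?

Critical path before the change: F→S→N→B = 2+11+5+3 = 21 giving 21 seconds.
Since S is critical, the -6 change carries straight to that chain (now 15 seconds).
The critical path is still F→S→N→B; finish is now 15 seconds.
Change in finish: 15 − 21 = -6 seconds.

6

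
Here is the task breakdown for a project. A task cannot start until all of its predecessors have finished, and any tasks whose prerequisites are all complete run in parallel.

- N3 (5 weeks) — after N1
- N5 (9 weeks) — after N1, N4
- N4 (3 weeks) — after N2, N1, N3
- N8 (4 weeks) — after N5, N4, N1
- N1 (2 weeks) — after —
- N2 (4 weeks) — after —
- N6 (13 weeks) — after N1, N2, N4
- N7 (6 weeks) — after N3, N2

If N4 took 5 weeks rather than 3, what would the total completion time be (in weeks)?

The binding path is N1→N3→N4→N5→N8 = 2+5+3+9+4 = 23; finish at 23 weeks.
N4 lies on that path, so at 5 weeks the path becomes 25 weeks.
No other chain overtakes it, so the finish is 25 weeks.

25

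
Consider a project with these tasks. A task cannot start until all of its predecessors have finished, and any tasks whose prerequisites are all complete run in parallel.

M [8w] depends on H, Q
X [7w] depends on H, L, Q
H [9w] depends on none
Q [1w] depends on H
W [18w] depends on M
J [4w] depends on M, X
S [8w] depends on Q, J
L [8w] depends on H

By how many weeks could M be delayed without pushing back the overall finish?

0

Critical path: H→Q→M→W = 9+1+8+18 = 36, so the finish is 36 weeks.
The longest chain containing M totals 36 weeks.
Slack of M = 10 − 10 = 0 weeks.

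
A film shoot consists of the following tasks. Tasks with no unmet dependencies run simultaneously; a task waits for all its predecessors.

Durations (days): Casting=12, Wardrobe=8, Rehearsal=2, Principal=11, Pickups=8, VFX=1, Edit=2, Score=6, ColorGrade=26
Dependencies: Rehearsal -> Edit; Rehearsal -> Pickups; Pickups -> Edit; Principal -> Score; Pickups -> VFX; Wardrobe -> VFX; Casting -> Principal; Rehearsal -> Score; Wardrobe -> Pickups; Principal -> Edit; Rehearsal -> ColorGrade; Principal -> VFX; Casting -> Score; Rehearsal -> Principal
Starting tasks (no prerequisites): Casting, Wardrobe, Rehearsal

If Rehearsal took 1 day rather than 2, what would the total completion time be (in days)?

Baseline: Casting→Principal→Score = 12+11+6 = 29 → 29 days.
Rehearsal has 1 day of float (longest path through it is 28).
That remains the longest chain; total 29 days.

29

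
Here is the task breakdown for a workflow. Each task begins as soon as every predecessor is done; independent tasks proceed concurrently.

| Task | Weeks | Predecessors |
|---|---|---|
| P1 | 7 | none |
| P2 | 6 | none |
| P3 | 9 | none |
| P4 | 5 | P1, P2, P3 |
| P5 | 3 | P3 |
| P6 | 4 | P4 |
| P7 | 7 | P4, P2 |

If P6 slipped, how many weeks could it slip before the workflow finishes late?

3

The longest chain is P3→P4→P7 = 9+5+7 = 21; overall finish 21 weeks.
P6 finishes as early as 18 and must finish by 21.
So P6 can slip 21 − 18 = 3 weeks.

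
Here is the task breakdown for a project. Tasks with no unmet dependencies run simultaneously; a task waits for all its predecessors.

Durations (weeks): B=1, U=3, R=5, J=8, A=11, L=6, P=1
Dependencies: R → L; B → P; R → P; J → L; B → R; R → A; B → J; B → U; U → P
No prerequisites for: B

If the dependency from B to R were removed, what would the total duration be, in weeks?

16

With the dependency in place, B→R→A = 1+5+11 = 17 sets the finish at 17 weeks.
Without B→R, R's earliest start moves from 1 to 0.
The longest chain is now R→A = 5+11 = 16, so the project takes 16 weeks.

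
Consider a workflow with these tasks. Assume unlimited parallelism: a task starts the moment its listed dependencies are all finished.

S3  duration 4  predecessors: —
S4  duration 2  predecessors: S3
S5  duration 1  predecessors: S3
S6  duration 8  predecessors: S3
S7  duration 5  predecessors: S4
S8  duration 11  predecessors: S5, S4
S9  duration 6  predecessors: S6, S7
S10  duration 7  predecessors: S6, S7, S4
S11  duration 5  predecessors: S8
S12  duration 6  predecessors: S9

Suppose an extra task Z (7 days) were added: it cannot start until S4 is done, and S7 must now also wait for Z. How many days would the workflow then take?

Originally the workflow takes 24 days.
With Z inserted, S7 now waits for max(S4, Z).
New critical path: S3→S4→Z→S7→S9→S12 = 4+2+7+5+6+6 = 30 ⇒ 30 days.

30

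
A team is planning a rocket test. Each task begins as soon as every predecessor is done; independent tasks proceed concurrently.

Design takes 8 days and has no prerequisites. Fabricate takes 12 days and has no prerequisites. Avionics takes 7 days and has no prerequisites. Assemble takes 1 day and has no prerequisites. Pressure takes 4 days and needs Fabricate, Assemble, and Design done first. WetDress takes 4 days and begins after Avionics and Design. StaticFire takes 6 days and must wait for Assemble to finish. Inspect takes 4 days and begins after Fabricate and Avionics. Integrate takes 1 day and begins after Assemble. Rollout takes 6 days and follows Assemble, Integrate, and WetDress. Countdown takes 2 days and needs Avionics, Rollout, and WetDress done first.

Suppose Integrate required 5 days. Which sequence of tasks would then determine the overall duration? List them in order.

Design, WetDress, Rollout, Countdown

Critical path before the change: Design→WetDress→Rollout→Countdown = 8+4+6+2 = 20 giving 20 days.
Integrate has 10 days of float (longest path through it is 10).
That remains the longest chain; total 20 days.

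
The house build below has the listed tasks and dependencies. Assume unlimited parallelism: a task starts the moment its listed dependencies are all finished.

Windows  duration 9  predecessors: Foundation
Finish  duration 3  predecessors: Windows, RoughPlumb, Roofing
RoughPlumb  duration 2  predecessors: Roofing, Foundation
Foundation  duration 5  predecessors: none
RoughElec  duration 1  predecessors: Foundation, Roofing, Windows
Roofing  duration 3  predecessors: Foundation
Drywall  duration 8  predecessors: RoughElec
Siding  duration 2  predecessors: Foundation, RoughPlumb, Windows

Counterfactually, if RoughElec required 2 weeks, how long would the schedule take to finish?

24

Actual critical path: Foundation→Windows→RoughElec→Drywall = 5+9+1+8 = 23 ⇒ 23 weeks.
Since RoughElec is critical, the +1 change carries straight to that chain (now 24 weeks).
The critical path is still Foundation→Windows→RoughElec→Drywall; finish is now 24 weeks.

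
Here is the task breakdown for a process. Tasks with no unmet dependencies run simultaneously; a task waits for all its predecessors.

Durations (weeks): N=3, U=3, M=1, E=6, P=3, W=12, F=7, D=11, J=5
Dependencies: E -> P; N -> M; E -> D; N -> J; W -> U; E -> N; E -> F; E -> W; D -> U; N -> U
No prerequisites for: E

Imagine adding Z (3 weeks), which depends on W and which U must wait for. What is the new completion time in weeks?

24

Originally the project takes 21 weeks.
With Z inserted, U now waits for max(W, N, D, Z).
New critical path: E→W→Z→U = 6+12+3+3 = 24 ⇒ 24 weeks.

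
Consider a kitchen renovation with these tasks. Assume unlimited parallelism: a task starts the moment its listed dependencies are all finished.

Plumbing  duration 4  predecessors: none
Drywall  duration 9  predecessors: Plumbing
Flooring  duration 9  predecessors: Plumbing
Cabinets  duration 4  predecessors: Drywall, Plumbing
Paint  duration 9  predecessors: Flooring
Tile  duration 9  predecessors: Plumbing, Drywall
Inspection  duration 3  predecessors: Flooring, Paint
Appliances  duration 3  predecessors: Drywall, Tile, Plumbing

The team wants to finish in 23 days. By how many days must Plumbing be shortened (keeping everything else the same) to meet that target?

Current finish: 25 days; target: 23.
Plumbing is on every critical path, so each day cut from Plumbing cuts the finish by one (this holds down to a finish of 22).
Need 25 − 23 = 2 days off Plumbing → Plumbing becomes 2 days, finish becomes 23.

2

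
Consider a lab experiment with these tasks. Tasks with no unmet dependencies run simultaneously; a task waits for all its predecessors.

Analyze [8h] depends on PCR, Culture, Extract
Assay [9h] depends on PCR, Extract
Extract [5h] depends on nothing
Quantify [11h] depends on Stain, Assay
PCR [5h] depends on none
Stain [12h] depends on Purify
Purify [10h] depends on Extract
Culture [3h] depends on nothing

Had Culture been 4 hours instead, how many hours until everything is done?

38

The binding path is Extract→Purify→Stain→Quantify = 5+10+12+11 = 38; finish at 38 hours.
The longest path through Culture is only 11 hours, so Culture has float 27.
That remains the longest chain; total 38 hours.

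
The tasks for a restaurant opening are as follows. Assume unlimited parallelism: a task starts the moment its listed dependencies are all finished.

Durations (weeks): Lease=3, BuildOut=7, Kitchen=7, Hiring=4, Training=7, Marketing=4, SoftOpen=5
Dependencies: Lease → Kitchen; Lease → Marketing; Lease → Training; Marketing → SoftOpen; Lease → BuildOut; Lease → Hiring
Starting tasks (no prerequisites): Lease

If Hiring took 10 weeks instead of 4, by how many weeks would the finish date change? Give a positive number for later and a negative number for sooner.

Critical path before the change: Lease→Marketing→SoftOpen = 3+4+5 = 12 giving 12 weeks.
Hiring is off the critical path — its longest chain is 7 weeks, giving 5 of slack.
Now Lease→Hiring = 3+10 = 13 is longest, so the finish becomes 13 weeks.
Change in finish: 13 − 12 = +1 weeks.

1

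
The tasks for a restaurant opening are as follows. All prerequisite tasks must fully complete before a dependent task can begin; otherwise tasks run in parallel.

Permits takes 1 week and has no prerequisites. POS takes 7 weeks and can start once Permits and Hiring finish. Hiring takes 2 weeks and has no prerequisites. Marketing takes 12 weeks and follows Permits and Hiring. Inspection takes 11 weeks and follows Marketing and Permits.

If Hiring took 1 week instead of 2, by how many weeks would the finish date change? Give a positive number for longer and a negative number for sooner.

-1

Baseline: Hiring→Marketing→Inspection = 2+12+11 = 25 → 25 weeks.
Hiring is on the critical path; changing it to 1 makes that path 24 weeks.
The binding chain switches to Permits→Marketing→Inspection = 1+12+11 = 24; finish 24 weeks.
Change in finish: 24 − 25 = -1 weeks.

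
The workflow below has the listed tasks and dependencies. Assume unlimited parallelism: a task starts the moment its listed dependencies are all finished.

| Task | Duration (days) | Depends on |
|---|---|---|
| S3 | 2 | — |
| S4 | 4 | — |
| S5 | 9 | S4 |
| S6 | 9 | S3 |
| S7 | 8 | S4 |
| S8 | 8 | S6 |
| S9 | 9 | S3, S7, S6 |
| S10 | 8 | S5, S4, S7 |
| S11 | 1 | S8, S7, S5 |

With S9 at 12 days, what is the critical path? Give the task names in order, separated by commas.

S4, S7, S9

Baseline: S4→S7→S9 = 4+8+9 = 21 → 21 days.
Since S9 is critical, the +3 change carries straight to that chain (now 24 days).
No other chain overtakes it, so the finish is 24 days.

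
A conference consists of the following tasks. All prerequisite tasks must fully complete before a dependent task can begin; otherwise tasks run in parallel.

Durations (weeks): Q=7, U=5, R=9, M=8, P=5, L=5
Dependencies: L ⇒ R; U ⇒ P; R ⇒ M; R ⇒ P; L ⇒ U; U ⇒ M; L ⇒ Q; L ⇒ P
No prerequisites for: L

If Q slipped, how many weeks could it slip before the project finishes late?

10

Critical path: L→R→M = 5+9+8 = 22, so the finish is 22 weeks.
The longest chain containing Q totals 12 weeks.
Slack of Q = 15 − 5 = 10 weeks.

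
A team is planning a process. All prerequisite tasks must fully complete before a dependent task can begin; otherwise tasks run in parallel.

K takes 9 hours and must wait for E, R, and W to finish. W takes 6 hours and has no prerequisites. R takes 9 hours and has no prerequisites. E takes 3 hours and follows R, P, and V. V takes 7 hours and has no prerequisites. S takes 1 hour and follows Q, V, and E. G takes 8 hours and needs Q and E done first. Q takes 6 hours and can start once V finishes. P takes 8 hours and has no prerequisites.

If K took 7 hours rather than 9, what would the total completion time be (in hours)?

21

The binding path is R→E→K = 9+3+9 = 21; finish at 21 hours.
Since K is critical, the -2 change carries straight to that chain (now 19 hours).
Now V→Q→G = 7+6+8 = 21 is longest, so the finish becomes 21 hours.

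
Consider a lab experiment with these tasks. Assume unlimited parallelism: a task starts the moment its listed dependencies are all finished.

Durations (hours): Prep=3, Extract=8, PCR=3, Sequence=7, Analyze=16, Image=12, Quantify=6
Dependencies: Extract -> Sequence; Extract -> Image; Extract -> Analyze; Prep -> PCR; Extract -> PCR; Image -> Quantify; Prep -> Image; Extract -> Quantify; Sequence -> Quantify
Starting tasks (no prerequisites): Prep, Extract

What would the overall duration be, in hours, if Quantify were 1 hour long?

24

Critical path before the change: Extract→Image→Quantify = 8+12+6 = 26 giving 26 hours.
Quantify is on the critical path; changing it to 1 makes that path 21 hours.
Now Extract→Analyze = 8+16 = 24 is longest, so the finish becomes 24 hours.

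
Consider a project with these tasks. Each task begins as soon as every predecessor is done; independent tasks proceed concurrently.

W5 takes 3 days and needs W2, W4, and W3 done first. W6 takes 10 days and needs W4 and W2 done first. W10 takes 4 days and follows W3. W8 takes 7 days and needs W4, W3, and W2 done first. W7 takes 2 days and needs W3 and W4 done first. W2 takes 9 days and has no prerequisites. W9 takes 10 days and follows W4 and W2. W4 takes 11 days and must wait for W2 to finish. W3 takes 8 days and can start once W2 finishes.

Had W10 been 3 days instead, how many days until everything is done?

Baseline: W2→W4→W6 = 9+11+10 = 30 → 30 days.
W10 is off the critical path — its longest chain is 21 days, giving 9 of slack.
No other chain overtakes it, so the finish is 30 days.

30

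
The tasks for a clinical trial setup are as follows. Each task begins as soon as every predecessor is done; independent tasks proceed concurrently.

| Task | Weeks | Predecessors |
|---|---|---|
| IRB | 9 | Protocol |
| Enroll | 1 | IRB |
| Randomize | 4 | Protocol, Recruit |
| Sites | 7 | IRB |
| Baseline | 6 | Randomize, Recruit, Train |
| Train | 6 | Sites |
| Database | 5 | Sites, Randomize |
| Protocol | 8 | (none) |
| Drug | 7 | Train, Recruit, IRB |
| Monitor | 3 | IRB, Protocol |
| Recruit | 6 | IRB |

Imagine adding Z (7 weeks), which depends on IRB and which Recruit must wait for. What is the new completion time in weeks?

Originally the job takes 37 weeks.
With Z inserted, Recruit now waits for max(IRB, Z).
New critical path: Protocol→IRB→Z→Recruit→Randomize→Baseline = 8+9+7+6+4+6 = 40 ⇒ 40 weeks.

40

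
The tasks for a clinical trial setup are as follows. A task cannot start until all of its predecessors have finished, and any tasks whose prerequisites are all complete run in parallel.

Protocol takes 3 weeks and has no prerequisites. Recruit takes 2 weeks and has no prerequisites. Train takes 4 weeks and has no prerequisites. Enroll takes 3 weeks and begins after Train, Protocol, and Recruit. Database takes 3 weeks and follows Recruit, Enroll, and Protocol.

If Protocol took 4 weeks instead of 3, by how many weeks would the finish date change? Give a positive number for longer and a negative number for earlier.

0

Baseline: Train→Enroll→Database = 4+3+3 = 10 → 10 weeks.
The longest path through Protocol is only 9 weeks, so Protocol has float 1.
Now Protocol→Enroll→Database = 4+3+3 = 10 is longest, so the finish becomes 10 weeks.
Change in finish: 10 − 10 = +0 weeks.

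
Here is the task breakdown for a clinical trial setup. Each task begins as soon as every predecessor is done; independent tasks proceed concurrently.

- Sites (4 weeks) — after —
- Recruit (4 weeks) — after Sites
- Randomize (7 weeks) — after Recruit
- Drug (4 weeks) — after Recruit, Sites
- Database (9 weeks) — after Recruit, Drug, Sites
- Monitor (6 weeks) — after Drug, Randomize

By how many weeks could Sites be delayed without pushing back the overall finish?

Sites→Recruit→Randomize→Monitor = 4+4+7+6 = 21 sets the makespan at 21 weeks.
Sites finishes as early as 4 and must finish by 4.
So Sites can slip 4 − 4 = 0 weeks.

0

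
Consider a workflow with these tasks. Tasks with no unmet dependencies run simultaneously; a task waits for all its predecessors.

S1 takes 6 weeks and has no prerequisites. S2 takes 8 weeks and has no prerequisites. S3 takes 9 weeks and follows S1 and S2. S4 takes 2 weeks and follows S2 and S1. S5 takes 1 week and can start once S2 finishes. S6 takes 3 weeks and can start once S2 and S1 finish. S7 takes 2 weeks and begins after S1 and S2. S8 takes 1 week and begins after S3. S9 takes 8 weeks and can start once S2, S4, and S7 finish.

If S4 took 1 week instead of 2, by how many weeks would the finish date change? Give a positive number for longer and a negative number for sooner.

0

Actual critical path: S2→S4→S9 = 8+2+8 = 18 ⇒ 18 weeks.
S4 is on the critical path; changing it to 1 makes that path 17 weeks.
New critical path: S2→S3→S8 = 8+9+1 = 18 ⇒ 18 weeks.
Change in finish: 18 − 18 = +0 weeks.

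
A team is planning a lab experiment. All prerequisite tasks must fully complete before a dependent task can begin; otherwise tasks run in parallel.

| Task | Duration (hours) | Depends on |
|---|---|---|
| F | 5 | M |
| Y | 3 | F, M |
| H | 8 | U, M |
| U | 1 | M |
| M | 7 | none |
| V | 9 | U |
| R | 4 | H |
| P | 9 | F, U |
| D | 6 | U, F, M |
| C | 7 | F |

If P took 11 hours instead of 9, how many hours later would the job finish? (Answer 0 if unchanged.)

Actual critical path: M→F→P = 7+5+9 = 21 ⇒ 21 hours.
Since P is critical, the +2 change carries straight to that chain (now 23 hours).
No other chain overtakes it, so the finish is 23 hours.
Change in finish: 23 − 21 = +2 hours.

2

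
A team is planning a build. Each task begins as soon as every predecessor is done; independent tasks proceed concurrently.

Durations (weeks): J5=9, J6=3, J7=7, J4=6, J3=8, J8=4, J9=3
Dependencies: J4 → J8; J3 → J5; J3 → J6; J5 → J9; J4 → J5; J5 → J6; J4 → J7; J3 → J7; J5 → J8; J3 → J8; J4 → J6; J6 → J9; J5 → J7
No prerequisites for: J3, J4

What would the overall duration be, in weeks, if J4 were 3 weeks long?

Baseline: J3→J5→J7 = 8+9+7 = 24 → 24 weeks.
J4 has 2 weeks of float (longest path through it is 22).
That remains the longest chain; total 24 weeks.

24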